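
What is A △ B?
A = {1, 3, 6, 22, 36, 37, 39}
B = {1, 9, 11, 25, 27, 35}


Set A = {1, 3, 6, 22, 36, 37, 39}
Set B = {1, 9, 11, 25, 27, 35}
A △ B = (A \ B) ∪ (B \ A)
Elements in A but not B: {3, 6, 22, 36, 37, 39}
Elements in B but not A: {9, 11, 25, 27, 35}
A △ B = {3, 6, 9, 11, 22, 25, 27, 35, 36, 37, 39}

{3, 6, 9, 11, 22, 25, 27, 35, 36, 37, 39}


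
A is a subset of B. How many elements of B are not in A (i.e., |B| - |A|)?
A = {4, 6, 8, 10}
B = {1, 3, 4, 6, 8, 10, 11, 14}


Set A = {4, 6, 8, 10}, |A| = 4
Set B = {1, 3, 4, 6, 8, 10, 11, 14}, |B| = 8
Since A ⊆ B: B \ A = {1, 3, 11, 14}
|B| - |A| = 8 - 4 = 4

4


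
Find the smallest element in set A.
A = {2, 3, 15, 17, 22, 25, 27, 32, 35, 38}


Set A = {2, 3, 15, 17, 22, 25, 27, 32, 35, 38}
Elements in ascending order: 2, 3, 15, 17, 22, 25, 27, 32, 35, 38
The smallest element is 2.

2


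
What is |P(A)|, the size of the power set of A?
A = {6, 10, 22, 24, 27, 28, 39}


Set A = {6, 10, 22, 24, 27, 28, 39}
|A| = 7
The power set P(A) contains all subsets of A.
|P(A)| = 2^|A| = 2^7 = 128

128


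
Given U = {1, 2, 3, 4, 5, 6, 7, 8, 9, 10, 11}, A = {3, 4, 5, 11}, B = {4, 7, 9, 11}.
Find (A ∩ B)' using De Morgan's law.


U = {1, 2, 3, 4, 5, 6, 7, 8, 9, 10, 11}
A = {3, 4, 5, 11}, B = {4, 7, 9, 11}
A ∩ B = {4, 11}
(A ∩ B)' = U \ (A ∩ B) = {1, 2, 3, 5, 6, 7, 8, 9, 10}
Verification via A' ∪ B': A' = {1, 2, 6, 7, 8, 9, 10}, B' = {1, 2, 3, 5, 6, 8, 10}
A' ∪ B' = {1, 2, 3, 5, 6, 7, 8, 9, 10} ✓

{1, 2, 3, 5, 6, 7, 8, 9, 10}


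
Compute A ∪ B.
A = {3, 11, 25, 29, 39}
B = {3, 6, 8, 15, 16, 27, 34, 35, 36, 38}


Set A = {3, 11, 25, 29, 39}
Set B = {3, 6, 8, 15, 16, 27, 34, 35, 36, 38}
A ∪ B includes all elements in either set.
Elements from A: {3, 11, 25, 29, 39}
Elements from B not already included: {6, 8, 15, 16, 27, 34, 35, 36, 38}
A ∪ B = {3, 6, 8, 11, 15, 16, 25, 27, 29, 34, 35, 36, 38, 39}

{3, 6, 8, 11, 15, 16, 25, 27, 29, 34, 35, 36, 38, 39}


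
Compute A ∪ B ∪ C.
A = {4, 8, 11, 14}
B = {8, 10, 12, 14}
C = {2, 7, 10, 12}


Set A = {4, 8, 11, 14}
Set B = {8, 10, 12, 14}
Set C = {2, 7, 10, 12}
First, A ∪ B = {4, 8, 10, 11, 12, 14}
Then, (A ∪ B) ∪ C = {2, 4, 7, 8, 10, 11, 12, 14}

{2, 4, 7, 8, 10, 11, 12, 14}


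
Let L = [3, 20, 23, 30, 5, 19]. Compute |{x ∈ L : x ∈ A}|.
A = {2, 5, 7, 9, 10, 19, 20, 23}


Set A = {2, 5, 7, 9, 10, 19, 20, 23}
Candidates: [3, 20, 23, 30, 5, 19]
Check each candidate:
3 ∉ A, 20 ∈ A, 23 ∈ A, 30 ∉ A, 5 ∈ A, 19 ∈ A
Count of candidates in A: 4

4


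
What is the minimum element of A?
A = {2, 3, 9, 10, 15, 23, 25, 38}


Set A = {2, 3, 9, 10, 15, 23, 25, 38}
Elements in ascending order: 2, 3, 9, 10, 15, 23, 25, 38
The smallest element is 2.

2


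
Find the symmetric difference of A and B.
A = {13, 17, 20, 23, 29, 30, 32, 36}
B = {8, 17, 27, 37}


Set A = {13, 17, 20, 23, 29, 30, 32, 36}
Set B = {8, 17, 27, 37}
A △ B = (A \ B) ∪ (B \ A)
Elements in A but not B: {13, 20, 23, 29, 30, 32, 36}
Elements in B but not A: {8, 27, 37}
A △ B = {8, 13, 20, 23, 27, 29, 30, 32, 36, 37}

{8, 13, 20, 23, 27, 29, 30, 32, 36, 37}


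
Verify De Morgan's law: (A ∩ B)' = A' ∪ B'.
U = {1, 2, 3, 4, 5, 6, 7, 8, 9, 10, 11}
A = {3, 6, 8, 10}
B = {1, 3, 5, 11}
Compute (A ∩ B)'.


U = {1, 2, 3, 4, 5, 6, 7, 8, 9, 10, 11}
A = {3, 6, 8, 10}, B = {1, 3, 5, 11}
A ∩ B = {3}
(A ∩ B)' = U \ (A ∩ B) = {1, 2, 4, 5, 6, 7, 8, 9, 10, 11}
Verification via A' ∪ B': A' = {1, 2, 4, 5, 7, 9, 11}, B' = {2, 4, 6, 7, 8, 9, 10}
A' ∪ B' = {1, 2, 4, 5, 6, 7, 8, 9, 10, 11} ✓

{1, 2, 4, 5, 6, 7, 8, 9, 10, 11}


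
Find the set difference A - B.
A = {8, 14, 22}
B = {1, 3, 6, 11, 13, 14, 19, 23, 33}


Set A = {8, 14, 22}
Set B = {1, 3, 6, 11, 13, 14, 19, 23, 33}
A \ B includes elements in A that are not in B.
Check each element of A:
8 (not in B, keep), 14 (in B, remove), 22 (not in B, keep)
A \ B = {8, 22}

{8, 22}


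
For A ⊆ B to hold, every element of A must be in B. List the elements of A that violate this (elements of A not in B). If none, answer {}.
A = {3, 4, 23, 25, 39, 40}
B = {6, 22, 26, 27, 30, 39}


Set A = {3, 4, 23, 25, 39, 40}
Set B = {6, 22, 26, 27, 30, 39}
Check each element of A against B:
3 ∉ B (include), 4 ∉ B (include), 23 ∉ B (include), 25 ∉ B (include), 39 ∈ B, 40 ∉ B (include)
Elements of A not in B: {3, 4, 23, 25, 40}

{3, 4, 23, 25, 40}


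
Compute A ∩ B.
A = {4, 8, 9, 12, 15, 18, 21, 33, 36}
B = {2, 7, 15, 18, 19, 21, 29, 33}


Set A = {4, 8, 9, 12, 15, 18, 21, 33, 36}
Set B = {2, 7, 15, 18, 19, 21, 29, 33}
A ∩ B includes only elements in both sets.
Check each element of A against B:
4 ✗, 8 ✗, 9 ✗, 12 ✗, 15 ✓, 18 ✓, 21 ✓, 33 ✓, 36 ✗
A ∩ B = {15, 18, 21, 33}

{15, 18, 21, 33}


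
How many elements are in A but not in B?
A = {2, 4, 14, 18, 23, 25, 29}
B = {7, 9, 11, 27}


Set A = {2, 4, 14, 18, 23, 25, 29}
Set B = {7, 9, 11, 27}
A \ B = {2, 4, 14, 18, 23, 25, 29}
|A \ B| = 7

7


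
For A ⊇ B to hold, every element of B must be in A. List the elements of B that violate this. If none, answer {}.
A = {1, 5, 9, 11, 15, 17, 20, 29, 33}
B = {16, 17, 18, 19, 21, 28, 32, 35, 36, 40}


Set A = {1, 5, 9, 11, 15, 17, 20, 29, 33}
Set B = {16, 17, 18, 19, 21, 28, 32, 35, 36, 40}
Check each element of B against A:
16 ∉ A (include), 17 ∈ A, 18 ∉ A (include), 19 ∉ A (include), 21 ∉ A (include), 28 ∉ A (include), 32 ∉ A (include), 35 ∉ A (include), 36 ∉ A (include), 40 ∉ A (include)
Elements of B not in A: {16, 18, 19, 21, 28, 32, 35, 36, 40}

{16, 18, 19, 21, 28, 32, 35, 36, 40}


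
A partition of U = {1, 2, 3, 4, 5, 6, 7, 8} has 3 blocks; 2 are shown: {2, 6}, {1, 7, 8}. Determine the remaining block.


U = {1, 2, 3, 4, 5, 6, 7, 8}
Shown blocks: {2, 6}, {1, 7, 8}
A partition's blocks are pairwise disjoint and cover U, so the missing block = U \ (union of shown blocks).
Union of shown blocks: {1, 2, 6, 7, 8}
Missing block = U \ (union) = {3, 4, 5}

{3, 4, 5}


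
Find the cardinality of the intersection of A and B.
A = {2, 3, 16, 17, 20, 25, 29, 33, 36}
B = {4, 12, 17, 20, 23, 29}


Set A = {2, 3, 16, 17, 20, 25, 29, 33, 36}
Set B = {4, 12, 17, 20, 23, 29}
A ∩ B = {17, 20, 29}
|A ∩ B| = 3

3


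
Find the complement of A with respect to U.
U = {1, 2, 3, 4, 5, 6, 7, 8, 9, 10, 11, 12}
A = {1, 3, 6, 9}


Universal set U = {1, 2, 3, 4, 5, 6, 7, 8, 9, 10, 11, 12}
Set A = {1, 3, 6, 9}
A' = U \ A = elements in U but not in A
Checking each element of U:
1 (in A, exclude), 2 (not in A, include), 3 (in A, exclude), 4 (not in A, include), 5 (not in A, include), 6 (in A, exclude), 7 (not in A, include), 8 (not in A, include), 9 (in A, exclude), 10 (not in A, include), 11 (not in A, include), 12 (not in A, include)
A' = {2, 4, 5, 7, 8, 10, 11, 12}

{2, 4, 5, 7, 8, 10, 11, 12}


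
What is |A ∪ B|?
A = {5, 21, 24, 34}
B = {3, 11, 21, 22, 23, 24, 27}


Set A = {5, 21, 24, 34}, |A| = 4
Set B = {3, 11, 21, 22, 23, 24, 27}, |B| = 7
A ∩ B = {21, 24}, |A ∩ B| = 2
|A ∪ B| = |A| + |B| - |A ∩ B| = 4 + 7 - 2 = 9

9


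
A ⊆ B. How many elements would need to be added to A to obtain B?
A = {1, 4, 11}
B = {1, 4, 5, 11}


Set A = {1, 4, 11}, |A| = 3
Set B = {1, 4, 5, 11}, |B| = 4
Since A ⊆ B: B \ A = {5}
|B| - |A| = 4 - 3 = 1

1


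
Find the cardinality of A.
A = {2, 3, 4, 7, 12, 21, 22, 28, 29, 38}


Set A = {2, 3, 4, 7, 12, 21, 22, 28, 29, 38}
Listing elements: 2, 3, 4, 7, 12, 21, 22, 28, 29, 38
Counting: 10 elements
|A| = 10

10


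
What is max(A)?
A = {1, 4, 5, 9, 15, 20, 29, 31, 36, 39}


Set A = {1, 4, 5, 9, 15, 20, 29, 31, 36, 39}
Elements in ascending order: 1, 4, 5, 9, 15, 20, 29, 31, 36, 39
The largest element is 39.

39


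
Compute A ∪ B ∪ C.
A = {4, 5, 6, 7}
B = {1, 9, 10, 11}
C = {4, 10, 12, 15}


Set A = {4, 5, 6, 7}
Set B = {1, 9, 10, 11}
Set C = {4, 10, 12, 15}
First, A ∪ B = {1, 4, 5, 6, 7, 9, 10, 11}
Then, (A ∪ B) ∪ C = {1, 4, 5, 6, 7, 9, 10, 11, 12, 15}

{1, 4, 5, 6, 7, 9, 10, 11, 12, 15}


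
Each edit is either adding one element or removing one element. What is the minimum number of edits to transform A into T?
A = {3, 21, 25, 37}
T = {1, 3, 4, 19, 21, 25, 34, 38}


Set A = {3, 21, 25, 37}
Set T = {1, 3, 4, 19, 21, 25, 34, 38}
Elements to remove from A (in A, not in T): {37} → 1 removals
Elements to add to A (in T, not in A): {1, 4, 19, 34, 38} → 5 additions
Total edits = 1 + 5 = 6

6


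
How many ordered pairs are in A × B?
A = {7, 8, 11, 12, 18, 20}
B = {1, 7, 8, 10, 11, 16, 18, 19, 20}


Set A = {7, 8, 11, 12, 18, 20} has 6 elements.
Set B = {1, 7, 8, 10, 11, 16, 18, 19, 20} has 9 elements.
|A × B| = |A| × |B| = 6 × 9 = 54

54


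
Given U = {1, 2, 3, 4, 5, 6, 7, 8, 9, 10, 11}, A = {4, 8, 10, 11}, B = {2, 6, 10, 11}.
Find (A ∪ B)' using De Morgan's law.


U = {1, 2, 3, 4, 5, 6, 7, 8, 9, 10, 11}
A = {4, 8, 10, 11}, B = {2, 6, 10, 11}
A ∪ B = {2, 4, 6, 8, 10, 11}
(A ∪ B)' = U \ (A ∪ B) = {1, 3, 5, 7, 9}
Verification via A' ∩ B': A' = {1, 2, 3, 5, 6, 7, 9}, B' = {1, 3, 4, 5, 7, 8, 9}
A' ∩ B' = {1, 3, 5, 7, 9} ✓

{1, 3, 5, 7, 9}


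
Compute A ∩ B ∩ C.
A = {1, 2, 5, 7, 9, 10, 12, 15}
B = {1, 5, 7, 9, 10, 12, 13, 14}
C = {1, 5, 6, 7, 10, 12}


Set A = {1, 2, 5, 7, 9, 10, 12, 15}
Set B = {1, 5, 7, 9, 10, 12, 13, 14}
Set C = {1, 5, 6, 7, 10, 12}
First, A ∩ B = {1, 5, 7, 9, 10, 12}
Then, (A ∩ B) ∩ C = {1, 5, 7, 10, 12}

{1, 5, 7, 10, 12}


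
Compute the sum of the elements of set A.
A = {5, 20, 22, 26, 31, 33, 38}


Set A = {5, 20, 22, 26, 31, 33, 38}
Sum = 5 + 20 + 22 + 26 + 31 + 33 + 38 = 175

175


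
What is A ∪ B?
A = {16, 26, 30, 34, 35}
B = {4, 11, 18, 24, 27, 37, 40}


Set A = {16, 26, 30, 34, 35}
Set B = {4, 11, 18, 24, 27, 37, 40}
A ∪ B includes all elements in either set.
Elements from A: {16, 26, 30, 34, 35}
Elements from B not already included: {4, 11, 18, 24, 27, 37, 40}
A ∪ B = {4, 11, 16, 18, 24, 26, 27, 30, 34, 35, 37, 40}

{4, 11, 16, 18, 24, 26, 27, 30, 34, 35, 37, 40}


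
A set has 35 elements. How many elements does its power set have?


The set has 35 elements.
The power set contains all possible subsets.
|P(A)| = 2^|A| = 2^35 = 34359738368

34359738368


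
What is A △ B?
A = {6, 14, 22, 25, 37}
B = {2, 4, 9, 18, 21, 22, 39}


Set A = {6, 14, 22, 25, 37}
Set B = {2, 4, 9, 18, 21, 22, 39}
A △ B = (A \ B) ∪ (B \ A)
Elements in A but not B: {6, 14, 25, 37}
Elements in B but not A: {2, 4, 9, 18, 21, 39}
A △ B = {2, 4, 6, 9, 14, 18, 21, 25, 37, 39}

{2, 4, 6, 9, 14, 18, 21, 25, 37, 39}


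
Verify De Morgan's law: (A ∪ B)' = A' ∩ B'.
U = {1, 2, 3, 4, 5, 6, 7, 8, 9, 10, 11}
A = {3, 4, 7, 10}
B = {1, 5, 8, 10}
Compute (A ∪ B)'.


U = {1, 2, 3, 4, 5, 6, 7, 8, 9, 10, 11}
A = {3, 4, 7, 10}, B = {1, 5, 8, 10}
A ∪ B = {1, 3, 4, 5, 7, 8, 10}
(A ∪ B)' = U \ (A ∪ B) = {2, 6, 9, 11}
Verification via A' ∩ B': A' = {1, 2, 5, 6, 8, 9, 11}, B' = {2, 3, 4, 6, 7, 9, 11}
A' ∩ B' = {2, 6, 9, 11} ✓

{2, 6, 9, 11}


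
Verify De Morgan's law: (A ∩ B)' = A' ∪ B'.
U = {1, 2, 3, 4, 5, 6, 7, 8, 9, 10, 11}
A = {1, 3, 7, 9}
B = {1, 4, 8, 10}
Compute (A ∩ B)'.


U = {1, 2, 3, 4, 5, 6, 7, 8, 9, 10, 11}
A = {1, 3, 7, 9}, B = {1, 4, 8, 10}
A ∩ B = {1}
(A ∩ B)' = U \ (A ∩ B) = {2, 3, 4, 5, 6, 7, 8, 9, 10, 11}
Verification via A' ∪ B': A' = {2, 4, 5, 6, 8, 10, 11}, B' = {2, 3, 5, 6, 7, 9, 11}
A' ∪ B' = {2, 3, 4, 5, 6, 7, 8, 9, 10, 11} ✓

{2, 3, 4, 5, 6, 7, 8, 9, 10, 11}


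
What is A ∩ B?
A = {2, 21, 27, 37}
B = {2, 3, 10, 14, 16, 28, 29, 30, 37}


Set A = {2, 21, 27, 37}
Set B = {2, 3, 10, 14, 16, 28, 29, 30, 37}
A ∩ B includes only elements in both sets.
Check each element of A against B:
2 ✓, 21 ✗, 27 ✗, 37 ✓
A ∩ B = {2, 37}

{2, 37}


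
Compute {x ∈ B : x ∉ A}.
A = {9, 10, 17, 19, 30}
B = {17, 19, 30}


Set A = {9, 10, 17, 19, 30}
Set B = {17, 19, 30}
Check each element of B against A:
17 ∈ A, 19 ∈ A, 30 ∈ A
Elements of B not in A: {}

{}


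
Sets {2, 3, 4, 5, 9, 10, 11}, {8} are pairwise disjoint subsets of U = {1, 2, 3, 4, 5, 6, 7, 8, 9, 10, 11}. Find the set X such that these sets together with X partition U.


U = {1, 2, 3, 4, 5, 6, 7, 8, 9, 10, 11}
Shown blocks: {2, 3, 4, 5, 9, 10, 11}, {8}
A partition's blocks are pairwise disjoint and cover U, so the missing block = U \ (union of shown blocks).
Union of shown blocks: {2, 3, 4, 5, 8, 9, 10, 11}
Missing block = U \ (union) = {1, 6, 7}

{1, 6, 7}


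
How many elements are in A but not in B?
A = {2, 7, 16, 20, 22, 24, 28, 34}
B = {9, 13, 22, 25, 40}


Set A = {2, 7, 16, 20, 22, 24, 28, 34}
Set B = {9, 13, 22, 25, 40}
A \ B = {2, 7, 16, 20, 24, 28, 34}
|A \ B| = 7

7


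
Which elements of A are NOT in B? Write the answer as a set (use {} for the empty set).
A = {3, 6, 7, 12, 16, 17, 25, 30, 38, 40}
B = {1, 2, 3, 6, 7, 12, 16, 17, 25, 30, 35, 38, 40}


Set A = {3, 6, 7, 12, 16, 17, 25, 30, 38, 40}
Set B = {1, 2, 3, 6, 7, 12, 16, 17, 25, 30, 35, 38, 40}
Check each element of A against B:
3 ∈ B, 6 ∈ B, 7 ∈ B, 12 ∈ B, 16 ∈ B, 17 ∈ B, 25 ∈ B, 30 ∈ B, 38 ∈ B, 40 ∈ B
Elements of A not in B: {}

{}


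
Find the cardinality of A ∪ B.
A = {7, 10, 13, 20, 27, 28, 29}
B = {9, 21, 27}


Set A = {7, 10, 13, 20, 27, 28, 29}, |A| = 7
Set B = {9, 21, 27}, |B| = 3
A ∩ B = {27}, |A ∩ B| = 1
|A ∪ B| = |A| + |B| - |A ∩ B| = 7 + 3 - 1 = 9

9


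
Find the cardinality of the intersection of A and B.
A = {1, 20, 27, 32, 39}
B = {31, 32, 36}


Set A = {1, 20, 27, 32, 39}
Set B = {31, 32, 36}
A ∩ B = {32}
|A ∩ B| = 1

1


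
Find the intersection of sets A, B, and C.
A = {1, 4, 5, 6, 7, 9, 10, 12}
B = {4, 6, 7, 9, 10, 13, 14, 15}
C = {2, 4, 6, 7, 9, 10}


Set A = {1, 4, 5, 6, 7, 9, 10, 12}
Set B = {4, 6, 7, 9, 10, 13, 14, 15}
Set C = {2, 4, 6, 7, 9, 10}
First, A ∩ B = {4, 6, 7, 9, 10}
Then, (A ∩ B) ∩ C = {4, 6, 7, 9, 10}

{4, 6, 7, 9, 10}


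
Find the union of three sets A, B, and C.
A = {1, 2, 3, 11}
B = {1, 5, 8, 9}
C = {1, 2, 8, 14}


Set A = {1, 2, 3, 11}
Set B = {1, 5, 8, 9}
Set C = {1, 2, 8, 14}
First, A ∪ B = {1, 2, 3, 5, 8, 9, 11}
Then, (A ∪ B) ∪ C = {1, 2, 3, 5, 8, 9, 11, 14}

{1, 2, 3, 5, 8, 9, 11, 14}


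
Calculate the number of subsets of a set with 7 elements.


The set has 7 elements.
The power set contains all possible subsets.
|P(A)| = 2^|A| = 2^7 = 128

128


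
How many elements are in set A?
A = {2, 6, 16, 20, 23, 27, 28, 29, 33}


Set A = {2, 6, 16, 20, 23, 27, 28, 29, 33}
Listing elements: 2, 6, 16, 20, 23, 27, 28, 29, 33
Counting: 9 elements
|A| = 9

9


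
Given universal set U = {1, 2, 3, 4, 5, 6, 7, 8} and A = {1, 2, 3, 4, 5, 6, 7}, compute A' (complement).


Universal set U = {1, 2, 3, 4, 5, 6, 7, 8}
Set A = {1, 2, 3, 4, 5, 6, 7}
A' = U \ A = elements in U but not in A
Checking each element of U:
1 (in A, exclude), 2 (in A, exclude), 3 (in A, exclude), 4 (in A, exclude), 5 (in A, exclude), 6 (in A, exclude), 7 (in A, exclude), 8 (not in A, include)
A' = {8}

{8}


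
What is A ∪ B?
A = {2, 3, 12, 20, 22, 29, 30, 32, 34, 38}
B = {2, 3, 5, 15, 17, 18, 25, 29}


Set A = {2, 3, 12, 20, 22, 29, 30, 32, 34, 38}
Set B = {2, 3, 5, 15, 17, 18, 25, 29}
A ∪ B includes all elements in either set.
Elements from A: {2, 3, 12, 20, 22, 29, 30, 32, 34, 38}
Elements from B not already included: {5, 15, 17, 18, 25}
A ∪ B = {2, 3, 5, 12, 15, 17, 18, 20, 22, 25, 29, 30, 32, 34, 38}

{2, 3, 5, 12, 15, 17, 18, 20, 22, 25, 29, 30, 32, 34, 38}


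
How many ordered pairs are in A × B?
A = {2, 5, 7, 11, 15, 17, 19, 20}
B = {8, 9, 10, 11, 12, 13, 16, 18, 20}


Set A = {2, 5, 7, 11, 15, 17, 19, 20} has 8 elements.
Set B = {8, 9, 10, 11, 12, 13, 16, 18, 20} has 9 elements.
|A × B| = |A| × |B| = 8 × 9 = 72

72


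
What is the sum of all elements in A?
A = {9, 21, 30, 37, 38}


Set A = {9, 21, 30, 37, 38}
Sum = 9 + 21 + 30 + 37 + 38 = 135

135


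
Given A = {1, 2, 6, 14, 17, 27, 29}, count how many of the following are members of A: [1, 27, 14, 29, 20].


Set A = {1, 2, 6, 14, 17, 27, 29}
Candidates: [1, 27, 14, 29, 20]
Check each candidate:
1 ∈ A, 27 ∈ A, 14 ∈ A, 29 ∈ A, 20 ∉ A
Count of candidates in A: 4

4


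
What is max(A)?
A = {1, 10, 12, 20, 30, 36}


Set A = {1, 10, 12, 20, 30, 36}
Elements in ascending order: 1, 10, 12, 20, 30, 36
The largest element is 36.

36


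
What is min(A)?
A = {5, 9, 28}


Set A = {5, 9, 28}
Elements in ascending order: 5, 9, 28
The smallest element is 5.

5


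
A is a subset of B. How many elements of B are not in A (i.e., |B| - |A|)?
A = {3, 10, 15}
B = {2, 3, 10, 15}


Set A = {3, 10, 15}, |A| = 3
Set B = {2, 3, 10, 15}, |B| = 4
Since A ⊆ B: B \ A = {2}
|B| - |A| = 4 - 3 = 1

1


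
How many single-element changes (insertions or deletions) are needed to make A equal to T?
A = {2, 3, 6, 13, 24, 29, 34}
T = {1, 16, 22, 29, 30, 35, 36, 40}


Set A = {2, 3, 6, 13, 24, 29, 34}
Set T = {1, 16, 22, 29, 30, 35, 36, 40}
Elements to remove from A (in A, not in T): {2, 3, 6, 13, 24, 34} → 6 removals
Elements to add to A (in T, not in A): {1, 16, 22, 30, 35, 36, 40} → 7 additions
Total edits = 6 + 7 = 13

13


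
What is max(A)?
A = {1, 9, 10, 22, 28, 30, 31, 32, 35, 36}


Set A = {1, 9, 10, 22, 28, 30, 31, 32, 35, 36}
Elements in ascending order: 1, 9, 10, 22, 28, 30, 31, 32, 35, 36
The largest element is 36.

36


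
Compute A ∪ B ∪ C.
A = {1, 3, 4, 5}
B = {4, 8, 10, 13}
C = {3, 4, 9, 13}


Set A = {1, 3, 4, 5}
Set B = {4, 8, 10, 13}
Set C = {3, 4, 9, 13}
First, A ∪ B = {1, 3, 4, 5, 8, 10, 13}
Then, (A ∪ B) ∪ C = {1, 3, 4, 5, 8, 9, 10, 13}

{1, 3, 4, 5, 8, 9, 10, 13}


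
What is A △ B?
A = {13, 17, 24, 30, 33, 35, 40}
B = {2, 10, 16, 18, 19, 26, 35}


Set A = {13, 17, 24, 30, 33, 35, 40}
Set B = {2, 10, 16, 18, 19, 26, 35}
A △ B = (A \ B) ∪ (B \ A)
Elements in A but not B: {13, 17, 24, 30, 33, 40}
Elements in B but not A: {2, 10, 16, 18, 19, 26}
A △ B = {2, 10, 13, 16, 17, 18, 19, 24, 26, 30, 33, 40}

{2, 10, 13, 16, 17, 18, 19, 24, 26, 30, 33, 40}


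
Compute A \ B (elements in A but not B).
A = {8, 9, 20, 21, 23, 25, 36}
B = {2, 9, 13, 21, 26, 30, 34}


Set A = {8, 9, 20, 21, 23, 25, 36}
Set B = {2, 9, 13, 21, 26, 30, 34}
A \ B includes elements in A that are not in B.
Check each element of A:
8 (not in B, keep), 9 (in B, remove), 20 (not in B, keep), 21 (in B, remove), 23 (not in B, keep), 25 (not in B, keep), 36 (not in B, keep)
A \ B = {8, 20, 23, 25, 36}

{8, 20, 23, 25, 36}


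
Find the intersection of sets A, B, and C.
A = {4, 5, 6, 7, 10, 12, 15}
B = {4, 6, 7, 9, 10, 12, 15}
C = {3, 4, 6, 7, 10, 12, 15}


Set A = {4, 5, 6, 7, 10, 12, 15}
Set B = {4, 6, 7, 9, 10, 12, 15}
Set C = {3, 4, 6, 7, 10, 12, 15}
First, A ∩ B = {4, 6, 7, 10, 12, 15}
Then, (A ∩ B) ∩ C = {4, 6, 7, 10, 12, 15}

{4, 6, 7, 10, 12, 15}


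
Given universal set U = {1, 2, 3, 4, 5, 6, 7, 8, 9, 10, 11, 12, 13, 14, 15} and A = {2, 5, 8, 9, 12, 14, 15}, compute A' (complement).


Universal set U = {1, 2, 3, 4, 5, 6, 7, 8, 9, 10, 11, 12, 13, 14, 15}
Set A = {2, 5, 8, 9, 12, 14, 15}
A' = U \ A = elements in U but not in A
Checking each element of U:
1 (not in A, include), 2 (in A, exclude), 3 (not in A, include), 4 (not in A, include), 5 (in A, exclude), 6 (not in A, include), 7 (not in A, include), 8 (in A, exclude), 9 (in A, exclude), 10 (not in A, include), 11 (not in A, include), 12 (in A, exclude), 13 (not in A, include), 14 (in A, exclude), 15 (in A, exclude)
A' = {1, 3, 4, 6, 7, 10, 11, 13}

{1, 3, 4, 6, 7, 10, 11, 13}


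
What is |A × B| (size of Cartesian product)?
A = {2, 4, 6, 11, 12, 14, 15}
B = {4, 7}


Set A = {2, 4, 6, 11, 12, 14, 15} has 7 elements.
Set B = {4, 7} has 2 elements.
|A × B| = |A| × |B| = 7 × 2 = 14

14


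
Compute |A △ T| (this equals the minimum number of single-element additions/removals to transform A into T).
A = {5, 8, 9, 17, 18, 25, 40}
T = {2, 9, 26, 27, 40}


Set A = {5, 8, 9, 17, 18, 25, 40}
Set T = {2, 9, 26, 27, 40}
Elements to remove from A (in A, not in T): {5, 8, 17, 18, 25} → 5 removals
Elements to add to A (in T, not in A): {2, 26, 27} → 3 additions
Total edits = 5 + 3 = 8

8


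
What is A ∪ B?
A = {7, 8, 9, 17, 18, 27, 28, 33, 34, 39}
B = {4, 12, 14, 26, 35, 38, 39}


Set A = {7, 8, 9, 17, 18, 27, 28, 33, 34, 39}
Set B = {4, 12, 14, 26, 35, 38, 39}
A ∪ B includes all elements in either set.
Elements from A: {7, 8, 9, 17, 18, 27, 28, 33, 34, 39}
Elements from B not already included: {4, 12, 14, 26, 35, 38}
A ∪ B = {4, 7, 8, 9, 12, 14, 17, 18, 26, 27, 28, 33, 34, 35, 38, 39}

{4, 7, 8, 9, 12, 14, 17, 18, 26, 27, 28, 33, 34, 35, 38, 39}


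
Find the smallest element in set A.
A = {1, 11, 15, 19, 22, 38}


Set A = {1, 11, 15, 19, 22, 38}
Elements in ascending order: 1, 11, 15, 19, 22, 38
The smallest element is 1.

1


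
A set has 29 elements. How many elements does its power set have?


The set has 29 elements.
The power set contains all possible subsets.
|P(A)| = 2^|A| = 2^29 = 536870912

536870912


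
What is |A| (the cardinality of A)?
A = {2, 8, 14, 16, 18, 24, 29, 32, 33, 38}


Set A = {2, 8, 14, 16, 18, 24, 29, 32, 33, 38}
Listing elements: 2, 8, 14, 16, 18, 24, 29, 32, 33, 38
Counting: 10 elements
|A| = 10

10


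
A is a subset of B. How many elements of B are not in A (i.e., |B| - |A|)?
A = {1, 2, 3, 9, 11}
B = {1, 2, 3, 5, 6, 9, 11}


Set A = {1, 2, 3, 9, 11}, |A| = 5
Set B = {1, 2, 3, 5, 6, 9, 11}, |B| = 7
Since A ⊆ B: B \ A = {5, 6}
|B| - |A| = 7 - 5 = 2

2


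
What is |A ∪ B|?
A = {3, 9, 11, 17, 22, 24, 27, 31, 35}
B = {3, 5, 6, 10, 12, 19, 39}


Set A = {3, 9, 11, 17, 22, 24, 27, 31, 35}, |A| = 9
Set B = {3, 5, 6, 10, 12, 19, 39}, |B| = 7
A ∩ B = {3}, |A ∩ B| = 1
|A ∪ B| = |A| + |B| - |A ∩ B| = 9 + 7 - 1 = 15

15


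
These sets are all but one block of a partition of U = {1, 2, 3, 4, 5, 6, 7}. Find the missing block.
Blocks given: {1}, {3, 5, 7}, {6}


U = {1, 2, 3, 4, 5, 6, 7}
Shown blocks: {1}, {3, 5, 7}, {6}
A partition's blocks are pairwise disjoint and cover U, so the missing block = U \ (union of shown blocks).
Union of shown blocks: {1, 3, 5, 6, 7}
Missing block = U \ (union) = {2, 4}

{2, 4}


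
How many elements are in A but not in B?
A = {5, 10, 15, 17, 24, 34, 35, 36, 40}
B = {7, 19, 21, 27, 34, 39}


Set A = {5, 10, 15, 17, 24, 34, 35, 36, 40}
Set B = {7, 19, 21, 27, 34, 39}
A \ B = {5, 10, 15, 17, 24, 35, 36, 40}
|A \ B| = 8

8


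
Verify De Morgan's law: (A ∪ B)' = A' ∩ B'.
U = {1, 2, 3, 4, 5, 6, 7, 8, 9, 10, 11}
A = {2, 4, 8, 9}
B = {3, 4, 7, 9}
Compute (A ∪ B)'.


U = {1, 2, 3, 4, 5, 6, 7, 8, 9, 10, 11}
A = {2, 4, 8, 9}, B = {3, 4, 7, 9}
A ∪ B = {2, 3, 4, 7, 8, 9}
(A ∪ B)' = U \ (A ∪ B) = {1, 5, 6, 10, 11}
Verification via A' ∩ B': A' = {1, 3, 5, 6, 7, 10, 11}, B' = {1, 2, 5, 6, 8, 10, 11}
A' ∩ B' = {1, 5, 6, 10, 11} ✓

{1, 5, 6, 10, 11}


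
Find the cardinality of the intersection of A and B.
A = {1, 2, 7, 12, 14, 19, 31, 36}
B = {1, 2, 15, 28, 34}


Set A = {1, 2, 7, 12, 14, 19, 31, 36}
Set B = {1, 2, 15, 28, 34}
A ∩ B = {1, 2}
|A ∩ B| = 2

2


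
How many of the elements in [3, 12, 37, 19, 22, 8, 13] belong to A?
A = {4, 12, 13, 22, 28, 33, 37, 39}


Set A = {4, 12, 13, 22, 28, 33, 37, 39}
Candidates: [3, 12, 37, 19, 22, 8, 13]
Check each candidate:
3 ∉ A, 12 ∈ A, 37 ∈ A, 19 ∉ A, 22 ∈ A, 8 ∉ A, 13 ∈ A
Count of candidates in A: 4

4


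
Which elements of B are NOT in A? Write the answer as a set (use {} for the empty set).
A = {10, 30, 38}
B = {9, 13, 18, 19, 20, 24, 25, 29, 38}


Set A = {10, 30, 38}
Set B = {9, 13, 18, 19, 20, 24, 25, 29, 38}
Check each element of B against A:
9 ∉ A (include), 13 ∉ A (include), 18 ∉ A (include), 19 ∉ A (include), 20 ∉ A (include), 24 ∉ A (include), 25 ∉ A (include), 29 ∉ A (include), 38 ∈ A
Elements of B not in A: {9, 13, 18, 19, 20, 24, 25, 29}

{9, 13, 18, 19, 20, 24, 25, 29}


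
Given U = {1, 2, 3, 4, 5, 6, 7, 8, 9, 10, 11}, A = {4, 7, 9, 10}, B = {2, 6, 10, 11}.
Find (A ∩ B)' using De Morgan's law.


U = {1, 2, 3, 4, 5, 6, 7, 8, 9, 10, 11}
A = {4, 7, 9, 10}, B = {2, 6, 10, 11}
A ∩ B = {10}
(A ∩ B)' = U \ (A ∩ B) = {1, 2, 3, 4, 5, 6, 7, 8, 9, 11}
Verification via A' ∪ B': A' = {1, 2, 3, 5, 6, 8, 11}, B' = {1, 3, 4, 5, 7, 8, 9}
A' ∪ B' = {1, 2, 3, 4, 5, 6, 7, 8, 9, 11} ✓

{1, 2, 3, 4, 5, 6, 7, 8, 9, 11}


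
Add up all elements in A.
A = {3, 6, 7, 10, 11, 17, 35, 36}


Set A = {3, 6, 7, 10, 11, 17, 35, 36}
Sum = 3 + 6 + 7 + 10 + 11 + 17 + 35 + 36 = 125

125


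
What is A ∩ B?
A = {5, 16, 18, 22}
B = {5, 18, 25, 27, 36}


Set A = {5, 16, 18, 22}
Set B = {5, 18, 25, 27, 36}
A ∩ B includes only elements in both sets.
Check each element of A against B:
5 ✓, 16 ✗, 18 ✓, 22 ✗
A ∩ B = {5, 18}

{5, 18}


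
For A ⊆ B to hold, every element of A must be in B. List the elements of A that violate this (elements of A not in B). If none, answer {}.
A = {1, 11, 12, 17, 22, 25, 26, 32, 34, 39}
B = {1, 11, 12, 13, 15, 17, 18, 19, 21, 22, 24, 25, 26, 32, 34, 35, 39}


Set A = {1, 11, 12, 17, 22, 25, 26, 32, 34, 39}
Set B = {1, 11, 12, 13, 15, 17, 18, 19, 21, 22, 24, 25, 26, 32, 34, 35, 39}
Check each element of A against B:
1 ∈ B, 11 ∈ B, 12 ∈ B, 17 ∈ B, 22 ∈ B, 25 ∈ B, 26 ∈ B, 32 ∈ B, 34 ∈ B, 39 ∈ B
Elements of A not in B: {}

{}


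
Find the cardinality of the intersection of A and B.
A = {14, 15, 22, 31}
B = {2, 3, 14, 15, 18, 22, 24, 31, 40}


Set A = {14, 15, 22, 31}
Set B = {2, 3, 14, 15, 18, 22, 24, 31, 40}
A ∩ B = {14, 15, 22, 31}
|A ∩ B| = 4

4


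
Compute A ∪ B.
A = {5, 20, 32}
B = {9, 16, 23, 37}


Set A = {5, 20, 32}
Set B = {9, 16, 23, 37}
A ∪ B includes all elements in either set.
Elements from A: {5, 20, 32}
Elements from B not already included: {9, 16, 23, 37}
A ∪ B = {5, 9, 16, 20, 23, 32, 37}

{5, 9, 16, 20, 23, 32, 37}


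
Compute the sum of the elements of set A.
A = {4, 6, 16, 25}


Set A = {4, 6, 16, 25}
Sum = 4 + 6 + 16 + 25 = 51

51


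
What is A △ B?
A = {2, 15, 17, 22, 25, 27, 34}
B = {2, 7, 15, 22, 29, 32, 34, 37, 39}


Set A = {2, 15, 17, 22, 25, 27, 34}
Set B = {2, 7, 15, 22, 29, 32, 34, 37, 39}
A △ B = (A \ B) ∪ (B \ A)
Elements in A but not B: {17, 25, 27}
Elements in B but not A: {7, 29, 32, 37, 39}
A △ B = {7, 17, 25, 27, 29, 32, 37, 39}

{7, 17, 25, 27, 29, 32, 37, 39}


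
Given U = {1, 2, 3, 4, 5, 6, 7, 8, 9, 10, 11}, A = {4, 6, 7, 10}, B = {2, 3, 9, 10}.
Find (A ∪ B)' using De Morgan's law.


U = {1, 2, 3, 4, 5, 6, 7, 8, 9, 10, 11}
A = {4, 6, 7, 10}, B = {2, 3, 9, 10}
A ∪ B = {2, 3, 4, 6, 7, 9, 10}
(A ∪ B)' = U \ (A ∪ B) = {1, 5, 8, 11}
Verification via A' ∩ B': A' = {1, 2, 3, 5, 8, 9, 11}, B' = {1, 4, 5, 6, 7, 8, 11}
A' ∩ B' = {1, 5, 8, 11} ✓

{1, 5, 8, 11}


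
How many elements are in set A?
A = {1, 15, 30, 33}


Set A = {1, 15, 30, 33}
Listing elements: 1, 15, 30, 33
Counting: 4 elements
|A| = 4

4


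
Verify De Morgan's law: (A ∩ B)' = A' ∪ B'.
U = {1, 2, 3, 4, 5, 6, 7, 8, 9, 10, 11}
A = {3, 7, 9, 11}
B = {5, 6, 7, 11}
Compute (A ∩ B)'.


U = {1, 2, 3, 4, 5, 6, 7, 8, 9, 10, 11}
A = {3, 7, 9, 11}, B = {5, 6, 7, 11}
A ∩ B = {7, 11}
(A ∩ B)' = U \ (A ∩ B) = {1, 2, 3, 4, 5, 6, 8, 9, 10}
Verification via A' ∪ B': A' = {1, 2, 4, 5, 6, 8, 10}, B' = {1, 2, 3, 4, 8, 9, 10}
A' ∪ B' = {1, 2, 3, 4, 5, 6, 8, 9, 10} ✓

{1, 2, 3, 4, 5, 6, 8, 9, 10}


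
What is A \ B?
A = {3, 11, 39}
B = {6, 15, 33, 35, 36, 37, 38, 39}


Set A = {3, 11, 39}
Set B = {6, 15, 33, 35, 36, 37, 38, 39}
A \ B includes elements in A that are not in B.
Check each element of A:
3 (not in B, keep), 11 (not in B, keep), 39 (in B, remove)
A \ B = {3, 11}

{3, 11}


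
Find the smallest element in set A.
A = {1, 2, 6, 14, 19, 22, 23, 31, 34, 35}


Set A = {1, 2, 6, 14, 19, 22, 23, 31, 34, 35}
Elements in ascending order: 1, 2, 6, 14, 19, 22, 23, 31, 34, 35
The smallest element is 1.

1


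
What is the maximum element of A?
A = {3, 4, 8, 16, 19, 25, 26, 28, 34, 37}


Set A = {3, 4, 8, 16, 19, 25, 26, 28, 34, 37}
Elements in ascending order: 3, 4, 8, 16, 19, 25, 26, 28, 34, 37
The largest element is 37.

37


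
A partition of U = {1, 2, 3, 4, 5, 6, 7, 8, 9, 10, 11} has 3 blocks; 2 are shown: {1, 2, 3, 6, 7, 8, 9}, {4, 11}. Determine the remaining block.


U = {1, 2, 3, 4, 5, 6, 7, 8, 9, 10, 11}
Shown blocks: {1, 2, 3, 6, 7, 8, 9}, {4, 11}
A partition's blocks are pairwise disjoint and cover U, so the missing block = U \ (union of shown blocks).
Union of shown blocks: {1, 2, 3, 4, 6, 7, 8, 9, 11}
Missing block = U \ (union) = {5, 10}

{5, 10}


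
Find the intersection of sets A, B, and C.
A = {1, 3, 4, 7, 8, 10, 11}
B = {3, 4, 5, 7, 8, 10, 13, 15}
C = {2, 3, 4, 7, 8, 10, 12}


Set A = {1, 3, 4, 7, 8, 10, 11}
Set B = {3, 4, 5, 7, 8, 10, 13, 15}
Set C = {2, 3, 4, 7, 8, 10, 12}
First, A ∩ B = {3, 4, 7, 8, 10}
Then, (A ∩ B) ∩ C = {3, 4, 7, 8, 10}

{3, 4, 7, 8, 10}


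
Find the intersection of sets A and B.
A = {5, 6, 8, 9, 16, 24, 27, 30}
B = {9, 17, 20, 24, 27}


Set A = {5, 6, 8, 9, 16, 24, 27, 30}
Set B = {9, 17, 20, 24, 27}
A ∩ B includes only elements in both sets.
Check each element of A against B:
5 ✗, 6 ✗, 8 ✗, 9 ✓, 16 ✗, 24 ✓, 27 ✓, 30 ✗
A ∩ B = {9, 24, 27}

{9, 24, 27}


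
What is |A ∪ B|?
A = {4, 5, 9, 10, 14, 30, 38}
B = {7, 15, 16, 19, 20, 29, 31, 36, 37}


Set A = {4, 5, 9, 10, 14, 30, 38}, |A| = 7
Set B = {7, 15, 16, 19, 20, 29, 31, 36, 37}, |B| = 9
A ∩ B = {}, |A ∩ B| = 0
|A ∪ B| = |A| + |B| - |A ∩ B| = 7 + 9 - 0 = 16

16


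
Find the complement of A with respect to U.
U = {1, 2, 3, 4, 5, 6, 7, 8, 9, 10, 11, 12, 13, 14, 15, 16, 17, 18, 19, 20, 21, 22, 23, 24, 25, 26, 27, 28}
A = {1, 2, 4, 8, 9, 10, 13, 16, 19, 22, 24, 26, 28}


Universal set U = {1, 2, 3, 4, 5, 6, 7, 8, 9, 10, 11, 12, 13, 14, 15, 16, 17, 18, 19, 20, 21, 22, 23, 24, 25, 26, 27, 28}
Set A = {1, 2, 4, 8, 9, 10, 13, 16, 19, 22, 24, 26, 28}
A' = U \ A = elements in U but not in A
Checking each element of U:
1 (in A, exclude), 2 (in A, exclude), 3 (not in A, include), 4 (in A, exclude), 5 (not in A, include), 6 (not in A, include), 7 (not in A, include), 8 (in A, exclude), 9 (in A, exclude), 10 (in A, exclude), 11 (not in A, include), 12 (not in A, include), 13 (in A, exclude), 14 (not in A, include), 15 (not in A, include), 16 (in A, exclude), 17 (not in A, include), 18 (not in A, include), 19 (in A, exclude), 20 (not in A, include), 21 (not in A, include), 22 (in A, exclude), 23 (not in A, include), 24 (in A, exclude), 25 (not in A, include), 26 (in A, exclude), 27 (not in A, include), 28 (in A, exclude)
A' = {3, 5, 6, 7, 11, 12, 14, 15, 17, 18, 20, 21, 23, 25, 27}

{3, 5, 6, 7, 11, 12, 14, 15, 17, 18, 20, 21, 23, 25, 27}


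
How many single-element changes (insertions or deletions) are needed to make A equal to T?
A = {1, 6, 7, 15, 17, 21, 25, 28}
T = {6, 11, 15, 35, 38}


Set A = {1, 6, 7, 15, 17, 21, 25, 28}
Set T = {6, 11, 15, 35, 38}
Elements to remove from A (in A, not in T): {1, 7, 17, 21, 25, 28} → 6 removals
Elements to add to A (in T, not in A): {11, 35, 38} → 3 additions
Total edits = 6 + 3 = 9

9


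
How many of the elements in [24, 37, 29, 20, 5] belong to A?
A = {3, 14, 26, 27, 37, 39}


Set A = {3, 14, 26, 27, 37, 39}
Candidates: [24, 37, 29, 20, 5]
Check each candidate:
24 ∉ A, 37 ∈ A, 29 ∉ A, 20 ∉ A, 5 ∉ A
Count of candidates in A: 1

1


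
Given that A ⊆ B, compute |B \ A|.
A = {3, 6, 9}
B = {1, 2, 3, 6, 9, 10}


Set A = {3, 6, 9}, |A| = 3
Set B = {1, 2, 3, 6, 9, 10}, |B| = 6
Since A ⊆ B: B \ A = {1, 2, 10}
|B| - |A| = 6 - 3 = 3

3


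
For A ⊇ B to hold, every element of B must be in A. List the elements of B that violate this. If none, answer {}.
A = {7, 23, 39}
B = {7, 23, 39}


Set A = {7, 23, 39}
Set B = {7, 23, 39}
Check each element of B against A:
7 ∈ A, 23 ∈ A, 39 ∈ A
Elements of B not in A: {}

{}


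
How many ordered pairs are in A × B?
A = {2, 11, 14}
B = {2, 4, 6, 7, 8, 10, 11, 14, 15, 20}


Set A = {2, 11, 14} has 3 elements.
Set B = {2, 4, 6, 7, 8, 10, 11, 14, 15, 20} has 10 elements.
|A × B| = |A| × |B| = 3 × 10 = 30

30


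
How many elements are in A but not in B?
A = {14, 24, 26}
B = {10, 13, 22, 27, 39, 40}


Set A = {14, 24, 26}
Set B = {10, 13, 22, 27, 39, 40}
A \ B = {14, 24, 26}
|A \ B| = 3

3


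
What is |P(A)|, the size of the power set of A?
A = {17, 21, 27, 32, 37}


Set A = {17, 21, 27, 32, 37}
|A| = 5
The power set P(A) contains all subsets of A.
|P(A)| = 2^|A| = 2^5 = 32

32


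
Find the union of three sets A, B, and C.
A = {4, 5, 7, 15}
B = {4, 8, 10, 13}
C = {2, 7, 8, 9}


Set A = {4, 5, 7, 15}
Set B = {4, 8, 10, 13}
Set C = {2, 7, 8, 9}
First, A ∪ B = {4, 5, 7, 8, 10, 13, 15}
Then, (A ∪ B) ∪ C = {2, 4, 5, 7, 8, 9, 10, 13, 15}

{2, 4, 5, 7, 8, 9, 10, 13, 15}


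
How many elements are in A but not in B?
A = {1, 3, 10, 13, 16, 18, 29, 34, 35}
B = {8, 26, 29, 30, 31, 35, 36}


Set A = {1, 3, 10, 13, 16, 18, 29, 34, 35}
Set B = {8, 26, 29, 30, 31, 35, 36}
A \ B = {1, 3, 10, 13, 16, 18, 34}
|A \ B| = 7

7


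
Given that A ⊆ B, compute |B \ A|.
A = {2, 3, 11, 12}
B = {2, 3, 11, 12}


Set A = {2, 3, 11, 12}, |A| = 4
Set B = {2, 3, 11, 12}, |B| = 4
Since A ⊆ B: B \ A = {}
|B| - |A| = 4 - 4 = 0

0


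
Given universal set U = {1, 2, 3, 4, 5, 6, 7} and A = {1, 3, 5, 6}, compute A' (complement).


Universal set U = {1, 2, 3, 4, 5, 6, 7}
Set A = {1, 3, 5, 6}
A' = U \ A = elements in U but not in A
Checking each element of U:
1 (in A, exclude), 2 (not in A, include), 3 (in A, exclude), 4 (not in A, include), 5 (in A, exclude), 6 (in A, exclude), 7 (not in A, include)
A' = {2, 4, 7}

{2, 4, 7}


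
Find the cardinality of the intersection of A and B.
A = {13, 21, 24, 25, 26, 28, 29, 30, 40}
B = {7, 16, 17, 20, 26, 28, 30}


Set A = {13, 21, 24, 25, 26, 28, 29, 30, 40}
Set B = {7, 16, 17, 20, 26, 28, 30}
A ∩ B = {26, 28, 30}
|A ∩ B| = 3

3


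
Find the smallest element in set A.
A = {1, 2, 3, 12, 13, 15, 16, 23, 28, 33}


Set A = {1, 2, 3, 12, 13, 15, 16, 23, 28, 33}
Elements in ascending order: 1, 2, 3, 12, 13, 15, 16, 23, 28, 33
The smallest element is 1.

1


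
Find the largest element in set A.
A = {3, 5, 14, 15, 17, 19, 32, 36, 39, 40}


Set A = {3, 5, 14, 15, 17, 19, 32, 36, 39, 40}
Elements in ascending order: 3, 5, 14, 15, 17, 19, 32, 36, 39, 40
The largest element is 40.

40


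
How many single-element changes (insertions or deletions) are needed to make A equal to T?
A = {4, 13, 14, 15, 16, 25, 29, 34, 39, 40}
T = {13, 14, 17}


Set A = {4, 13, 14, 15, 16, 25, 29, 34, 39, 40}
Set T = {13, 14, 17}
Elements to remove from A (in A, not in T): {4, 15, 16, 25, 29, 34, 39, 40} → 8 removals
Elements to add to A (in T, not in A): {17} → 1 additions
Total edits = 8 + 1 = 9

9


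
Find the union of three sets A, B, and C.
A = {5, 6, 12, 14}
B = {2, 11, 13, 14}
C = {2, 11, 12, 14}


Set A = {5, 6, 12, 14}
Set B = {2, 11, 13, 14}
Set C = {2, 11, 12, 14}
First, A ∪ B = {2, 5, 6, 11, 12, 13, 14}
Then, (A ∪ B) ∪ C = {2, 5, 6, 11, 12, 13, 14}

{2, 5, 6, 11, 12, 13, 14}


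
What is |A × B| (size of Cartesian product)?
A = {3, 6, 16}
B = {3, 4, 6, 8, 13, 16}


Set A = {3, 6, 16} has 3 elements.
Set B = {3, 4, 6, 8, 13, 16} has 6 elements.
|A × B| = |A| × |B| = 3 × 6 = 18

18


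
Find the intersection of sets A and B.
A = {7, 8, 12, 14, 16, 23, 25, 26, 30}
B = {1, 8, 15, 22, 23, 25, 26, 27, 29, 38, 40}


Set A = {7, 8, 12, 14, 16, 23, 25, 26, 30}
Set B = {1, 8, 15, 22, 23, 25, 26, 27, 29, 38, 40}
A ∩ B includes only elements in both sets.
Check each element of A against B:
7 ✗, 8 ✓, 12 ✗, 14 ✗, 16 ✗, 23 ✓, 25 ✓, 26 ✓, 30 ✗
A ∩ B = {8, 23, 25, 26}

{8, 23, 25, 26}


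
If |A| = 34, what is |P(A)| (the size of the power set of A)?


The set has 34 elements.
The power set contains all possible subsets.
|P(A)| = 2^|A| = 2^34 = 17179869184

17179869184


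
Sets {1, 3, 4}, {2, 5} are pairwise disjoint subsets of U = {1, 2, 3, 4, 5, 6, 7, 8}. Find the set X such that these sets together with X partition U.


U = {1, 2, 3, 4, 5, 6, 7, 8}
Shown blocks: {1, 3, 4}, {2, 5}
A partition's blocks are pairwise disjoint and cover U, so the missing block = U \ (union of shown blocks).
Union of shown blocks: {1, 2, 3, 4, 5}
Missing block = U \ (union) = {6, 7, 8}

{6, 7, 8}


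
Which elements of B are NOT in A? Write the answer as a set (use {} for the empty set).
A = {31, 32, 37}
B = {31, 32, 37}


Set A = {31, 32, 37}
Set B = {31, 32, 37}
Check each element of B against A:
31 ∈ A, 32 ∈ A, 37 ∈ A
Elements of B not in A: {}

{}


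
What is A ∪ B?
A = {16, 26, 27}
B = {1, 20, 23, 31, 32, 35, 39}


Set A = {16, 26, 27}
Set B = {1, 20, 23, 31, 32, 35, 39}
A ∪ B includes all elements in either set.
Elements from A: {16, 26, 27}
Elements from B not already included: {1, 20, 23, 31, 32, 35, 39}
A ∪ B = {1, 16, 20, 23, 26, 27, 31, 32, 35, 39}

{1, 16, 20, 23, 26, 27, 31, 32, 35, 39}


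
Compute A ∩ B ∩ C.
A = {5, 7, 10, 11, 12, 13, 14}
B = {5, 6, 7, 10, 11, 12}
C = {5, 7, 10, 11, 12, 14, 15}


Set A = {5, 7, 10, 11, 12, 13, 14}
Set B = {5, 6, 7, 10, 11, 12}
Set C = {5, 7, 10, 11, 12, 14, 15}
First, A ∩ B = {5, 7, 10, 11, 12}
Then, (A ∩ B) ∩ C = {5, 7, 10, 11, 12}

{5, 7, 10, 11, 12}


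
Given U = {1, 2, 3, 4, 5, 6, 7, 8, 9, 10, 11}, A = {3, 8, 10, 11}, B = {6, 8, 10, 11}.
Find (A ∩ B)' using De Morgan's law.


U = {1, 2, 3, 4, 5, 6, 7, 8, 9, 10, 11}
A = {3, 8, 10, 11}, B = {6, 8, 10, 11}
A ∩ B = {8, 10, 11}
(A ∩ B)' = U \ (A ∩ B) = {1, 2, 3, 4, 5, 6, 7, 9}
Verification via A' ∪ B': A' = {1, 2, 4, 5, 6, 7, 9}, B' = {1, 2, 3, 4, 5, 7, 9}
A' ∪ B' = {1, 2, 3, 4, 5, 6, 7, 9} ✓

{1, 2, 3, 4, 5, 6, 7, 9}


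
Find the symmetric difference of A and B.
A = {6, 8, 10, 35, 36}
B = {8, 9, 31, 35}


Set A = {6, 8, 10, 35, 36}
Set B = {8, 9, 31, 35}
A △ B = (A \ B) ∪ (B \ A)
Elements in A but not B: {6, 10, 36}
Elements in B but not A: {9, 31}
A △ B = {6, 9, 10, 31, 36}

{6, 9, 10, 31, 36}


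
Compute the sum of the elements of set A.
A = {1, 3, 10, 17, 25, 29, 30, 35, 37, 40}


Set A = {1, 3, 10, 17, 25, 29, 30, 35, 37, 40}
Sum = 1 + 3 + 10 + 17 + 25 + 29 + 30 + 35 + 37 + 40 = 227

227


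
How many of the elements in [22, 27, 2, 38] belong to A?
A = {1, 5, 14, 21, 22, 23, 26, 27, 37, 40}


Set A = {1, 5, 14, 21, 22, 23, 26, 27, 37, 40}
Candidates: [22, 27, 2, 38]
Check each candidate:
22 ∈ A, 27 ∈ A, 2 ∉ A, 38 ∉ A
Count of candidates in A: 2

2


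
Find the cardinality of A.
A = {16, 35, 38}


Set A = {16, 35, 38}
Listing elements: 16, 35, 38
Counting: 3 elements
|A| = 3

3


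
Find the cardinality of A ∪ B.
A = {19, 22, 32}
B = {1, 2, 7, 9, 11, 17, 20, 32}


Set A = {19, 22, 32}, |A| = 3
Set B = {1, 2, 7, 9, 11, 17, 20, 32}, |B| = 8
A ∩ B = {32}, |A ∩ B| = 1
|A ∪ B| = |A| + |B| - |A ∩ B| = 3 + 8 - 1 = 10

10


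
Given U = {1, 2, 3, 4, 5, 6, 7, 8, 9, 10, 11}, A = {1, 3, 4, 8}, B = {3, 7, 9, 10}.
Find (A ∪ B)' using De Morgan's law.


U = {1, 2, 3, 4, 5, 6, 7, 8, 9, 10, 11}
A = {1, 3, 4, 8}, B = {3, 7, 9, 10}
A ∪ B = {1, 3, 4, 7, 8, 9, 10}
(A ∪ B)' = U \ (A ∪ B) = {2, 5, 6, 11}
Verification via A' ∩ B': A' = {2, 5, 6, 7, 9, 10, 11}, B' = {1, 2, 4, 5, 6, 8, 11}
A' ∩ B' = {2, 5, 6, 11} ✓

{2, 5, 6, 11}


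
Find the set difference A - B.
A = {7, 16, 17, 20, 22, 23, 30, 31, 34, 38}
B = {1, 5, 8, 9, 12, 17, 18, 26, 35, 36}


Set A = {7, 16, 17, 20, 22, 23, 30, 31, 34, 38}
Set B = {1, 5, 8, 9, 12, 17, 18, 26, 35, 36}
A \ B includes elements in A that are not in B.
Check each element of A:
7 (not in B, keep), 16 (not in B, keep), 17 (in B, remove), 20 (not in B, keep), 22 (not in B, keep), 23 (not in B, keep), 30 (not in B, keep), 31 (not in B, keep), 34 (not in B, keep), 38 (not in B, keep)
A \ B = {7, 16, 20, 22, 23, 30, 31, 34, 38}

{7, 16, 20, 22, 23, 30, 31, 34, 38}
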